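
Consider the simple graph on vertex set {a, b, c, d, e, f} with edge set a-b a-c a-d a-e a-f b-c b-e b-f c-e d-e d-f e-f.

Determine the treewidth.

A width-3 tree decomposition is:
Bags: B1 = {a, b, e, f}  B2 = {a, d, e, f}  B3 = {a, b, c, e}
Tree: B1–B2, B1–B3
Every bag has size at most 4, so the width is 4 − 1 = 3 and tw(G) ≤ 3. For the lower bound, the 4 vertices {a, b, c, e} are pairwise adjacent, and any tree decomposition puts a clique entirely inside one bag — forcing width ≥ 3. The upper and lower bounds meet at 3, so that is the treewidth.

3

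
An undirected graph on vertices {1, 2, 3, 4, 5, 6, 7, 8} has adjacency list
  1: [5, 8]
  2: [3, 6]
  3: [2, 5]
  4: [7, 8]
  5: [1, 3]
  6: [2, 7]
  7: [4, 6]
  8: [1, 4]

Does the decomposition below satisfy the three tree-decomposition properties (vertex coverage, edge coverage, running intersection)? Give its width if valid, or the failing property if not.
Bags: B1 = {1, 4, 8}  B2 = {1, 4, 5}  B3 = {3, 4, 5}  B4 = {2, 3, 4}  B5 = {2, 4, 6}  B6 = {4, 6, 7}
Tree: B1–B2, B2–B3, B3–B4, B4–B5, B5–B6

Yes; width 2.

Checking the three conditions: (i) the bags cover all of {1, 2, 3, 4, 5, 6, 7, 8}; (ii) for each edge, some bag contains both endpoints; (iii) the bags containing any fixed vertex form a subtree. All hold, so the decomposition is valid with width 3 − 1 = 2.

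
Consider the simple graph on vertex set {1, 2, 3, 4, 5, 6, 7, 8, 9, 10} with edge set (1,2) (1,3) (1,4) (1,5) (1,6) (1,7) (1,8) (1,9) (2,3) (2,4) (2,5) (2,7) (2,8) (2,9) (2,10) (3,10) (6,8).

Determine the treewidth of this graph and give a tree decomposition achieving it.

Each bag holds 3 vertices, so the decomposition has width 2, which upper-bounds the treewidth. Conversely, {1, 2, 3} is a clique of size 3, and the vertices of any clique must share a bag in every tree decomposition; so some bag has ≥ 3 vertices and tw(G) ≥ 2. The upper and lower bounds meet at 2, so that is the treewidth.

Treewidth 2.
One such decomposition:
Bags: B1 = {1, 6, 8}  B2 = {1, 2, 8}  B3 = {1, 2, 3}  B4 = {2, 3, 10}  B5 = {1, 2, 4}  B6 = {1, 2, 5}  B7 = {1, 2, 9}  B8 = {1, 2, 7}
Tree: B1–B2, B2–B3, B3–B4, B3–B5, B5–B6, B6–B7, B7–B8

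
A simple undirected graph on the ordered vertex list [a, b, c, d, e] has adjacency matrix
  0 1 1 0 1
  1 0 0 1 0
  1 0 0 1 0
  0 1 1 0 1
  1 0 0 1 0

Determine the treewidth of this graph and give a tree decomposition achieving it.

Every bag has size at most 3, so the width is 3 − 1 = 2 and tw(G) ≤ 2. The edges b–d–e–a–b form a cycle, so G is not a tree and its treewidth is at least 2. Combining the bounds, tw(G) = 2.

Treewidth 2.
Bags: B1 = {a, b, d}  B2 = {a, d, e}  B3 = {a, c, d}
Tree: B1–B2, B2–B3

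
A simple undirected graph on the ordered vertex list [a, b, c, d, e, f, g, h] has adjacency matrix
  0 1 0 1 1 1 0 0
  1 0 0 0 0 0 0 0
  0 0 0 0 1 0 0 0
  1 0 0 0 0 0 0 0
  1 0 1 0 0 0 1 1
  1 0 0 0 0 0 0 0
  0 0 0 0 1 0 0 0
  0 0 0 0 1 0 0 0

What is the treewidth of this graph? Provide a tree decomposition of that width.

The largest bag has 2 vertices, giving width 1; this decomposition certifies tw(G) ≤ 1. G has an edge, so its treewidth is at least 1. Combining the bounds, tw(G) = 1.

Treewidth 1.
Bags: B1 = {e, h}  B2 = {a, e}  B3 = {a, d}  B4 = {a, b}  B5 = {c, e}  B6 = {a, f}  B7 = {e, g}
Tree: B1–B2, B2–B3, B2–B4, B1–B5, B3–B6, B2–B7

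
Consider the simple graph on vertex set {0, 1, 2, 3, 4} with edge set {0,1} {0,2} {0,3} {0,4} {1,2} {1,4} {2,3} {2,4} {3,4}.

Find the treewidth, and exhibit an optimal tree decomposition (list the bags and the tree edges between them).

Treewidth 3.
Bags: B1 = {0, 2, 3, 4}  B2 = {0, 1, 2, 4}
Tree: B1–B2

The largest bag has 4 vertices, giving width 3; this decomposition certifies tw(G) ≤ 3. Conversely, {0, 1, 2, 4} is a clique of size 4, and the vertices of any clique must share a bag in every tree decomposition; so some bag has ≥ 4 vertices and tw(G) ≥ 3. Hence tw(G) = 3 exactly.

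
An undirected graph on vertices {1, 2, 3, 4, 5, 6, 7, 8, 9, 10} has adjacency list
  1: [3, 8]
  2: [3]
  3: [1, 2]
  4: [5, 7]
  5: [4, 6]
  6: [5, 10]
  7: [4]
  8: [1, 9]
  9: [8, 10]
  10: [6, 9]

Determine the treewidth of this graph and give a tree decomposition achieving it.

Treewidth 1.
One optimal decomposition is:
Bags: B1 = {4, 7}  B2 = {4, 5}  B3 = {5, 6}  B4 = {6, 10}  B5 = {9, 10}  B6 = {8, 9}  B7 = {1, 8}  B8 = {1, 3}  B9 = {2, 3}
Tree: B1–B2, B2–B3, B3–B4, B4–B5, B5–B6, B6–B7, B7–B8, B8–B9

Every bag has size at most 2, so the width is 2 − 1 = 1 and tw(G) ≤ 1. Since G has at least one edge (e.g. 7–4), it is not an edgeless graph, so tw(G) ≥ 1. Hence tw(G) = 1 exactly.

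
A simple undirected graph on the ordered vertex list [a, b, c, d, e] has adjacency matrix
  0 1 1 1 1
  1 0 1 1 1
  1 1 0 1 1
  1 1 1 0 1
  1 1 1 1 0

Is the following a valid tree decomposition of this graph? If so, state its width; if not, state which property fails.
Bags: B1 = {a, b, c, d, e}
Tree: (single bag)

Vertex coverage: the bags together contain {a, b, c, d, e}, the full vertex set. Edge coverage: each edge of G has both endpoints in at least one bag. Running intersection: for every vertex, the bags containing it form a connected subtree. All three properties hold, so this is a valid tree decomposition of width max|bag| − 1 = 4, and hence tw(G) ≤ 4.

Yes; width 4.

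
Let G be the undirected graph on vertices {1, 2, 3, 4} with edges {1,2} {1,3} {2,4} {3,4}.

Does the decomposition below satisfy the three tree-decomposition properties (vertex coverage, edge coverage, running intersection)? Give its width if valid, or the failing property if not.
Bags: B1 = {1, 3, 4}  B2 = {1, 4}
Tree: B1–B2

No — vertex 2 appears in no bag.

A tree decomposition must satisfy three properties: every vertex lies in some bag; for every edge, both endpoints lie together in some bag; and for every vertex, the bags containing it form a connected subtree. Here vertex 2 appears in no bag, so the decomposition is invalid.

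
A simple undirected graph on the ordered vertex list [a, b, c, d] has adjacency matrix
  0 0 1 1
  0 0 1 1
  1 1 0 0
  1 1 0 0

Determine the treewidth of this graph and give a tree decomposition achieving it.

Treewidth 2.
One such decomposition:
Bags: B1 = {a, b, d}  B2 = {a, b, c}
Tree: B1–B2

The largest bag has 3 vertices, giving width 2; this decomposition certifies tw(G) ≤ 2. For the lower bound, G contains the cycle a–d–b–c–a, so G is not a forest; only forests have treewidth ≤ 1, hence tw(G) ≥ 2. Combining the bounds, tw(G) = 2.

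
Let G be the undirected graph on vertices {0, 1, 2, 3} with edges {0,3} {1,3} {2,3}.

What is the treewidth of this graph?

1

A width-1 tree decomposition is:
Bags: B1 = {0, 3}  B2 = {1, 3}  B3 = {2, 3}
Tree: B1–B2, B2–B3
The largest bag has 2 vertices, giving width 1; this decomposition certifies tw(G) ≤ 1. Since G has at least one edge (e.g. 3–0), it is not an edgeless graph, so tw(G) ≥ 1. Combining the bounds, tw(G) = 1.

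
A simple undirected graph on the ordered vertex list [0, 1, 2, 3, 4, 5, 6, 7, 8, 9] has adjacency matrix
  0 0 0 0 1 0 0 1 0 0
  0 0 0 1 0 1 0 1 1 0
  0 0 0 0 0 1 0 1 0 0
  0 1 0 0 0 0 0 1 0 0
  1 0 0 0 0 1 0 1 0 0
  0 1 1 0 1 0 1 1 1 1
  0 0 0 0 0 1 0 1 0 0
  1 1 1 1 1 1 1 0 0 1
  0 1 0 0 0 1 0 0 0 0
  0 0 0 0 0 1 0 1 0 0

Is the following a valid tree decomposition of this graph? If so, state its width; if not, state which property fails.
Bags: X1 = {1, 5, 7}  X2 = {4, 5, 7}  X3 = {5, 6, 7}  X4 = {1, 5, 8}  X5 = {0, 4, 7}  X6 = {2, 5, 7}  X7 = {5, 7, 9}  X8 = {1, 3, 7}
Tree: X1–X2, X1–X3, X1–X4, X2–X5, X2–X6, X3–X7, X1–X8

Yes; width 2.

Vertex coverage: the bags together contain {0, 1, 2, 3, 4, 5, 6, 7, 8, 9}, the full vertex set. Edge coverage: each edge of G has both endpoints in at least one bag. Running intersection: for every vertex, the bags containing it form a connected subtree. All three properties hold, so this is a valid tree decomposition of width max|bag| − 1 = 2, and hence tw(G) ≤ 2.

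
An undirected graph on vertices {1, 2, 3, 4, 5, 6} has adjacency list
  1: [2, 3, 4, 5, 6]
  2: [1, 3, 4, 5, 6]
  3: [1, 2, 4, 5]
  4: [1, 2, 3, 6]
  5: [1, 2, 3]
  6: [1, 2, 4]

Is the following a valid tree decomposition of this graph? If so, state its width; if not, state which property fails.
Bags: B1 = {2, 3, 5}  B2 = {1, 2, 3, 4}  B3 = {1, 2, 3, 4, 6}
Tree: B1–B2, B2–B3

No — edge (1,5) lies in no bag.

A tree decomposition must satisfy three properties: every vertex lies in some bag; for every edge, both endpoints lie together in some bag; and for every vertex, the bags containing it form a connected subtree. Here edge (1,5) lies in no bag, so the decomposition is invalid.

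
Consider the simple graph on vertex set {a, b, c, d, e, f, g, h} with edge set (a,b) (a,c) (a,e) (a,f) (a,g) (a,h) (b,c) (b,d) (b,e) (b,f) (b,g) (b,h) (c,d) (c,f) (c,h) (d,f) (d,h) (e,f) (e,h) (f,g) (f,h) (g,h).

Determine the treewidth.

4

A width-4 tree decomposition is:
Bags: B1 = {a, b, c, f, h}  B2 = {a, b, f, g, h}  B3 = {b, c, d, f, h}  B4 = {a, b, e, f, h}
Tree: B1–B2, B1–B3, B1–B4
Each bag holds 5 vertices, so the decomposition has width 4, which upper-bounds the treewidth. On the other hand G contains the 5-clique {b, c, d, f, h}. A clique must lie in a single bag of any decomposition, so no decomposition can have width below 4. Therefore the treewidth is 4.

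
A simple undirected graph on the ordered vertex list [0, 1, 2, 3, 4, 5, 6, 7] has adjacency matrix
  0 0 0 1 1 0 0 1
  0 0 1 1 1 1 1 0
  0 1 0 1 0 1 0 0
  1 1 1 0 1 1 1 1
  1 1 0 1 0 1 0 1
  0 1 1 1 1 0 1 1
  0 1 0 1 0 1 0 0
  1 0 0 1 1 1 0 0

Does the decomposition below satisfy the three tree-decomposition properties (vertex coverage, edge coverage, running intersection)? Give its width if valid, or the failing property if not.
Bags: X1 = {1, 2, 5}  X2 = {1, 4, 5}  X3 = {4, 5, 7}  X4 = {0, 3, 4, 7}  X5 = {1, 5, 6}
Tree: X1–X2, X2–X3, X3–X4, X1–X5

A tree decomposition must satisfy three properties: every vertex lies in some bag; for every edge, both endpoints lie together in some bag; and for every vertex, the bags containing it form a connected subtree. Here edge (3,1) lies in no bag, so the decomposition is invalid.

No — edge (3,1) lies in no bag.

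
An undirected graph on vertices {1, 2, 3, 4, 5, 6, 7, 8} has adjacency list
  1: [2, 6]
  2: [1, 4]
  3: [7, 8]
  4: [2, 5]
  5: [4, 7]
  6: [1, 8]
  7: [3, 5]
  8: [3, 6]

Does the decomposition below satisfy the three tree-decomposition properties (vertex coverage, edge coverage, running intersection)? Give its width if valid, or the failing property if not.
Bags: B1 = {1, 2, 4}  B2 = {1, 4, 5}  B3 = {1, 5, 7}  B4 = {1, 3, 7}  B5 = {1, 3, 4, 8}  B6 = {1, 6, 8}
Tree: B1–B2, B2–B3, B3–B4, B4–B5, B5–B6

No — bags containing vertex 4 are not connected in the tree.

A tree decomposition must satisfy three properties: every vertex lies in some bag; for every edge, both endpoints lie together in some bag; and for every vertex, the bags containing it form a connected subtree. Here bags containing vertex 4 are not connected in the tree, so the decomposition is invalid.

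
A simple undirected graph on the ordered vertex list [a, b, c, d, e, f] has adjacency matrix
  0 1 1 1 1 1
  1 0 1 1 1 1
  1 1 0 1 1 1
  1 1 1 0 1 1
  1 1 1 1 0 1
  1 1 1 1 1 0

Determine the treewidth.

A width-5 tree decomposition is:
Bags: B1 = {a, b, c, d, e, f}
Tree: (single bag)
A single bag containing all 6 vertices is trivially a valid decomposition of width 5. Conversely, {a, b, c, d, e, f} is a clique of size 6, and the vertices of any clique must share a bag in every tree decomposition; so some bag has ≥ 6 vertices and tw(G) ≥ 5. Combining the bounds, tw(G) = 5.

5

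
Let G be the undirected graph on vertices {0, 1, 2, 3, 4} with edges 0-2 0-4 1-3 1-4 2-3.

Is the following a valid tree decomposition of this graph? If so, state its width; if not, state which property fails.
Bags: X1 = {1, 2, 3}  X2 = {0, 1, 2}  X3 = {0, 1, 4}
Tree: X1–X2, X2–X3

Yes; width 2.

Every vertex of G appears in some bag (union = {0, 1, 2, 3, 4}); every edge is covered by a bag; and for each vertex v the set of bags containing v is connected in the bag tree. The decomposition is therefore valid. The largest bag has 3 vertices, so the width is 2.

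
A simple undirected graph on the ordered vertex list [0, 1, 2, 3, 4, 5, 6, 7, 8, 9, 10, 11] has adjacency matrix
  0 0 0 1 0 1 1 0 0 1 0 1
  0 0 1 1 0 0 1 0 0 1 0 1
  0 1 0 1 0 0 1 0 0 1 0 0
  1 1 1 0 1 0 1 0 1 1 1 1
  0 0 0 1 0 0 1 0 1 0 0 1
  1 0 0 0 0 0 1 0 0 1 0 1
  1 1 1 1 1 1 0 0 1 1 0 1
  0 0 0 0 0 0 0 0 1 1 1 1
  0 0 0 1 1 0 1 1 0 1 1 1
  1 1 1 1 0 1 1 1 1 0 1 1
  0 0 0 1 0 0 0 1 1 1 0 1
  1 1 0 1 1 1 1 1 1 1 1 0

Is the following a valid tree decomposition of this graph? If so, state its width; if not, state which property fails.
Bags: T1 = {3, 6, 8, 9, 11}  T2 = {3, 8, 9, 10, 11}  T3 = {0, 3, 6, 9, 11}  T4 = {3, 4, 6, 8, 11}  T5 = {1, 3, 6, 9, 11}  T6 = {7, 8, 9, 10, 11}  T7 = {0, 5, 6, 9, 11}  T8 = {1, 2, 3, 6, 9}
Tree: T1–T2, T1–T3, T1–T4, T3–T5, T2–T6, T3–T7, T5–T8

Yes; width 4.

Every vertex of G appears in some bag (union = {0, 1, 2, 3, 4, 5, 6, 7, 8, 9, 10, 11}); every edge is covered by a bag; and for each vertex v the set of bags containing v is connected in the bag tree. The decomposition is therefore valid. The largest bag has 5 vertices, so the width is 4.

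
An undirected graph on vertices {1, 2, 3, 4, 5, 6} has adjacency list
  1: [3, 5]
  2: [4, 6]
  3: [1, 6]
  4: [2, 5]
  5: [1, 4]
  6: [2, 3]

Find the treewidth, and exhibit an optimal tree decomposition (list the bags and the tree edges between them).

Treewidth 2.
One optimal decomposition is:
Bags: B1 = {1, 3, 6}  B2 = {1, 5, 6}  B3 = {4, 5, 6}  B4 = {2, 4, 6}
Tree: B1–B2, B2–B3, B3–B4

Every bag has size at most 3, so the width is 3 − 1 = 2 and tw(G) ≤ 2. Since 6–3–1–5–4–2–6 is a cycle in G, G is not acyclic. Forests are exactly the graphs of treewidth ≤ 1, so tw(G) ≥ 2. Therefore the treewidth is 2.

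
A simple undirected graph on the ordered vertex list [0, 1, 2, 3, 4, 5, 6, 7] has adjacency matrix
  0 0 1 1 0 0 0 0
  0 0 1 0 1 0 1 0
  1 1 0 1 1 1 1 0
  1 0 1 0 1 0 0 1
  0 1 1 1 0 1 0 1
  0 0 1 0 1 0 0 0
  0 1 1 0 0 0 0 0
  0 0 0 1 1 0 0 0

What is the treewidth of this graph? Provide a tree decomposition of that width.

The largest bag has 3 vertices, giving width 2; this decomposition certifies tw(G) ≤ 2. Conversely, {0, 2, 3} is a clique of size 3, and the vertices of any clique must share a bag in every tree decomposition; so some bag has ≥ 3 vertices and tw(G) ≥ 2. The upper and lower bounds meet at 2, so that is the treewidth.

Treewidth 2.
One such decomposition:
Bags: B1 = {2, 3, 4}  B2 = {2, 4, 5}  B3 = {1, 2, 4}  B4 = {1, 2, 6}  B5 = {0, 2, 3}  B6 = {3, 4, 7}
Tree: B1–B2, B1–B3, B3–B4, B1–B5, B1–B6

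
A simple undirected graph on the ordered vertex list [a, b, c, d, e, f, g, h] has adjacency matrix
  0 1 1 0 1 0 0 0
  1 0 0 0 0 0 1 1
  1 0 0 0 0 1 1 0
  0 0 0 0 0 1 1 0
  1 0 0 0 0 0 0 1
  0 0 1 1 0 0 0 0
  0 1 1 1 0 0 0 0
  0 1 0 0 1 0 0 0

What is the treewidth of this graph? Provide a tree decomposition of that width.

Treewidth 2.
One such decomposition:
Bags: B1 = {d, f, g}  B2 = {c, f, g}  B3 = {b, c, g}  B4 = {a, b, c}  B5 = {a, b, h}  B6 = {a, e, h}
Tree: B1–B2, B2–B3, B3–B4, B4–B5, B5–B6

The largest bag has 3 vertices, giving width 2; this decomposition certifies tw(G) ≤ 2. For the lower bound, G contains the cycle d–f–c–g–d, so G is not a forest; only forests have treewidth ≤ 1, hence tw(G) ≥ 2. The upper and lower bounds meet at 2, so that is the treewidth.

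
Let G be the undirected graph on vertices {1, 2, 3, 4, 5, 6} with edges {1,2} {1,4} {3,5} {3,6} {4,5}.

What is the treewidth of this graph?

A width-1 tree decomposition is:
Bags: B1 = {1, 2}  B2 = {1, 4}  B3 = {4, 5}  B4 = {3, 5}  B5 = {3, 6}
Tree: B1–B2, B2–B3, B3–B4, B4–B5
Every bag has size at most 2, so the width is 2 − 1 = 1 and tw(G) ≤ 1. Since G has at least one edge (e.g. 2–1), it is not an edgeless graph, so tw(G) ≥ 1. Hence tw(G) = 1 exactly.

1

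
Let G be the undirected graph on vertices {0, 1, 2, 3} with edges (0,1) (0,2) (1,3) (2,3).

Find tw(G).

2

A width-2 tree decomposition is:
Bags: B1 = {0, 1, 3}  B2 = {0, 2, 3}
Tree: B1–B2
Every bag has size at most 3, so the width is 3 − 1 = 2 and tw(G) ≤ 2. Since 0–1–3–2–0 is a cycle in G, G is not acyclic. Forests are exactly the graphs of treewidth ≤ 1, so tw(G) ≥ 2. Hence tw(G) = 2 exactly.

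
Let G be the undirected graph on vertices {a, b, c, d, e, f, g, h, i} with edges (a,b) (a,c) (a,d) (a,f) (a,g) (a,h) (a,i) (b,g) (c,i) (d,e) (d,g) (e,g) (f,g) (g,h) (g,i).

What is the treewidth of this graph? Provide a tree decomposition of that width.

Each bag holds 3 vertices, so the decomposition has width 2, which upper-bounds the treewidth. On the other hand G contains the 3-clique {d, e, g}. A clique must lie in a single bag of any decomposition, so no decomposition can have width below 2. Therefore the treewidth is 2.

Treewidth 2.
One such decomposition:
Bags: B1 = {a, c, i}  B2 = {a, g, i}  B3 = {a, b, g}  B4 = {a, d, g}  B5 = {a, g, h}  B6 = {a, f, g}  B7 = {d, e, g}
Tree: B1–B2, B2–B3, B2–B4, B4–B5, B2–B6, B4–B7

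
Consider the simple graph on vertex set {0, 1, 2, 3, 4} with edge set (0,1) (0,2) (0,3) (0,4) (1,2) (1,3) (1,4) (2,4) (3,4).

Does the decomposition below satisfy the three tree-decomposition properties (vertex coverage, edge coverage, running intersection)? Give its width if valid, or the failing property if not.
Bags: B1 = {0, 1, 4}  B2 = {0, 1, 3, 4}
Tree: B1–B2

A tree decomposition must satisfy three properties: every vertex lies in some bag; for every edge, both endpoints lie together in some bag; and for every vertex, the bags containing it form a connected subtree. Here vertex 2 appears in no bag, so the decomposition is invalid.

No — vertex 2 appears in no bag.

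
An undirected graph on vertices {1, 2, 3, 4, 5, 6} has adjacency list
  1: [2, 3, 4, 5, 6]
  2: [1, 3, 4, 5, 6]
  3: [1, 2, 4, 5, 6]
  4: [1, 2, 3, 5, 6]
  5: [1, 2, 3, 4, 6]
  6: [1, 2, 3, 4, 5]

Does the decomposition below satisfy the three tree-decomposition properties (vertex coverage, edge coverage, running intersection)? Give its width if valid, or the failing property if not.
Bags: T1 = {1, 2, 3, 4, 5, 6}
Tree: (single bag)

Yes; width 5.

Checking the three conditions: (i) the bags cover all of {1, 2, 3, 4, 5, 6}; (ii) for each edge, some bag contains both endpoints; (iii) the bags containing any fixed vertex form a subtree. All hold, so the decomposition is valid with width 6 − 1 = 5.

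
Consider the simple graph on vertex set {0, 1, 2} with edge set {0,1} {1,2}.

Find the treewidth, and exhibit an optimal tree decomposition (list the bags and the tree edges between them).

Treewidth 1.
One optimal decomposition is:
Bags: B1 = {1, 2}  B2 = {0, 1}
Tree: B1–B2

The largest bag has 2 vertices, giving width 1; this decomposition certifies tw(G) ≤ 1. G has an edge, so its treewidth is at least 1. Therefore the treewidth is 1.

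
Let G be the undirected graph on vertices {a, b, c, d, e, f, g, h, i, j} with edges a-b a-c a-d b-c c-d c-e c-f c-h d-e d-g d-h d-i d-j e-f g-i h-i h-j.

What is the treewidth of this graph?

A width-2 tree decomposition is:
Bags: B1 = {c, d, h}  B2 = {d, h, i}  B3 = {d, h, j}  B4 = {d, g, i}  B5 = {c, d, e}  B6 = {c, e, f}  B7 = {a, c, d}  B8 = {a, b, c}
Tree: B1–B2, B1–B3, B2–B4, B1–B5, B5–B6, B1–B7, B7–B8
Every bag has size at most 3, so the width is 3 − 1 = 2 and tw(G) ≤ 2. On the other hand G contains the 3-clique {d, g, i}. A clique must lie in a single bag of any decomposition, so no decomposition can have width below 2. The upper and lower bounds meet at 2, so that is the treewidth.

2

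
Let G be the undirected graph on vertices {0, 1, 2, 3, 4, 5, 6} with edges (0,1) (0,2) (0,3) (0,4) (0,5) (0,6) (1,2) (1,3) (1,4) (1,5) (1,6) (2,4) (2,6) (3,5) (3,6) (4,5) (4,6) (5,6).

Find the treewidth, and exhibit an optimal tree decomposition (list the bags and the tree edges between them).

The largest bag has 5 vertices, giving width 4; this decomposition certifies tw(G) ≤ 4. For the lower bound, the 5 vertices {0, 1, 3, 5, 6} are pairwise adjacent, and any tree decomposition puts a clique entirely inside one bag — forcing width ≥ 4. The upper and lower bounds meet at 4, so that is the treewidth.

Treewidth 4.
One such decomposition:
Bags: B1 = {0, 1, 4, 5, 6}  B2 = {0, 1, 2, 4, 6}  B3 = {0, 1, 3, 5, 6}
Tree: B1–B2, B1–B3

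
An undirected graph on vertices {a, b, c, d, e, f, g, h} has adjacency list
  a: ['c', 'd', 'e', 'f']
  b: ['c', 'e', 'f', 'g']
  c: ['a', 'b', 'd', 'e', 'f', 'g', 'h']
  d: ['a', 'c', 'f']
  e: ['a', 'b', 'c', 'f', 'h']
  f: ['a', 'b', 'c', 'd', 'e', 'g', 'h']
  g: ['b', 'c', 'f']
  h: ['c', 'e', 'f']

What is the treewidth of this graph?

A width-3 tree decomposition is:
Bags: B1 = {a, c, e, f}  B2 = {c, e, f, h}  B3 = {b, c, e, f}  B4 = {b, c, f, g}  B5 = {a, c, d, f}
Tree: B1–B2, B2–B3, B3–B4, B1–B5
Every bag has size at most 4, so the width is 4 − 1 = 3 and tw(G) ≤ 3. Conversely, {a, c, d, f} is a clique of size 4, and the vertices of any clique must share a bag in every tree decomposition; so some bag has ≥ 4 vertices and tw(G) ≥ 3. Hence tw(G) = 3 exactly.

3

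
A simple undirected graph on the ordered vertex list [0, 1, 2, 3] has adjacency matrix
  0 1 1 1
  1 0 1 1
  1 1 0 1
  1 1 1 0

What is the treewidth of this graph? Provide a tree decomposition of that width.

Treewidth 3.
One such decomposition:
Bags: B1 = {0, 1, 2, 3}
Tree: (single bag)

A single bag containing all 4 vertices is trivially a valid decomposition of width 3. On the other hand G contains the 4-clique {0, 1, 2, 3}. A clique must lie in a single bag of any decomposition, so no decomposition can have width below 3. Hence tw(G) = 3 exactly.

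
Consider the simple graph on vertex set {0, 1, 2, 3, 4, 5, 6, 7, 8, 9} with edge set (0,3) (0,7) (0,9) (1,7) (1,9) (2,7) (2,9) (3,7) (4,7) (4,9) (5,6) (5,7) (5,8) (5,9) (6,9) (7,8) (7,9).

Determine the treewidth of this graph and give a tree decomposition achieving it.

Treewidth 2.
One such decomposition:
Bags: B1 = {5, 7, 8}  B2 = {5, 7, 9}  B3 = {0, 7, 9}  B4 = {1, 7, 9}  B5 = {2, 7, 9}  B6 = {0, 3, 7}  B7 = {4, 7, 9}  B8 = {5, 6, 9}
Tree: B1–B2, B2–B3, B3–B4, B3–B5, B3–B6, B5–B7, B2–B8

Each bag holds 3 vertices, so the decomposition has width 2, which upper-bounds the treewidth. On the other hand G contains the 3-clique {5, 6, 9}. A clique must lie in a single bag of any decomposition, so no decomposition can have width below 2. The upper and lower bounds meet at 2, so that is the treewidth.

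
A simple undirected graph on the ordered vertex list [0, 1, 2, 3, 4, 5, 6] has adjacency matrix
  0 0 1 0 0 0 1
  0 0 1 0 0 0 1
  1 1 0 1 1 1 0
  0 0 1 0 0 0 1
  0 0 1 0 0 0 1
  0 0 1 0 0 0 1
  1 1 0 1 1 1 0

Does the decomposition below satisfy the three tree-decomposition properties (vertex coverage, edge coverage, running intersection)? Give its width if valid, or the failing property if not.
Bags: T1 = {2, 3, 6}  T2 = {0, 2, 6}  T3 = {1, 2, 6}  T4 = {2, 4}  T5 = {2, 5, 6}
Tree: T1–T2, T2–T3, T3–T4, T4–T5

A tree decomposition must satisfy three properties: every vertex lies in some bag; for every edge, both endpoints lie together in some bag; and for every vertex, the bags containing it form a connected subtree. Here edge (6,4) lies in no bag, so the decomposition is invalid.

No — edge (6,4) lies in no bag.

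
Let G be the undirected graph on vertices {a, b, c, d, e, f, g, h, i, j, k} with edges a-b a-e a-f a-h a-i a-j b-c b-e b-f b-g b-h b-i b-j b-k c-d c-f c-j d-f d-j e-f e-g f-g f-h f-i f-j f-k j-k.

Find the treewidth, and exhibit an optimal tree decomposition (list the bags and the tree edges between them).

Treewidth 3.
One optimal decomposition is:
Bags: B1 = {b, f, j, k}  B2 = {a, b, f, j}  B3 = {a, b, e, f}  B4 = {b, c, f, j}  B5 = {a, b, f, i}  B6 = {a, b, f, h}  B7 = {b, e, f, g}  B8 = {c, d, f, j}
Tree: B1–B2, B2–B3, B2–B4, B2–B5, B3–B6, B3–B7, B4–B8

Each bag holds 4 vertices, so the decomposition has width 3, which upper-bounds the treewidth. Conversely, {c, d, f, j} is a clique of size 4, and the vertices of any clique must share a bag in every tree decomposition; so some bag has ≥ 4 vertices and tw(G) ≥ 3. Hence tw(G) = 3 exactly.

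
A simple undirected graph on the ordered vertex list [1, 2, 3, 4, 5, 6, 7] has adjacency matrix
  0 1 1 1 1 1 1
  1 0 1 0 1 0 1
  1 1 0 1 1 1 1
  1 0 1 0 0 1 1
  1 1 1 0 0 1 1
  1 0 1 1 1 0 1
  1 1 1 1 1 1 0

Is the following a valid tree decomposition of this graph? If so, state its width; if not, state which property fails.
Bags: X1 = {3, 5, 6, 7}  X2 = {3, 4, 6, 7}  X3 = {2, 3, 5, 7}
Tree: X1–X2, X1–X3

No — vertex 1 appears in no bag.

A tree decomposition must satisfy three properties: every vertex lies in some bag; for every edge, both endpoints lie together in some bag; and for every vertex, the bags containing it form a connected subtree. Here vertex 1 appears in no bag, so the decomposition is invalid.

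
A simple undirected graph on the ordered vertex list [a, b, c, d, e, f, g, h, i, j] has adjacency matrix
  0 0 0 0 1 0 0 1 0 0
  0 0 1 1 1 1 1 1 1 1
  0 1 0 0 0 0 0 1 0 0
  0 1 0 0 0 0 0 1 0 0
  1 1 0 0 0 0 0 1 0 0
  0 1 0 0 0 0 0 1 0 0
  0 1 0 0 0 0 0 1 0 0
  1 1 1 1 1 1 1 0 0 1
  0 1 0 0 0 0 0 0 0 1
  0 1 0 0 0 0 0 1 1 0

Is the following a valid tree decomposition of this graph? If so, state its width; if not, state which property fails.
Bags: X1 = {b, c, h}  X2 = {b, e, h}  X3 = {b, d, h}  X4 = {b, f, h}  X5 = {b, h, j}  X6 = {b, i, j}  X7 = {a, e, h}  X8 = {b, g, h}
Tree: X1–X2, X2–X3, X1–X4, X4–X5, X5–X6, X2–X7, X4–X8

Yes; width 2.

Every vertex of G appears in some bag (union = {a, b, c, d, e, f, g, h, i, j}); every edge is covered by a bag; and for each vertex v the set of bags containing v is connected in the bag tree. The decomposition is therefore valid. The largest bag has 3 vertices, so the width is 2.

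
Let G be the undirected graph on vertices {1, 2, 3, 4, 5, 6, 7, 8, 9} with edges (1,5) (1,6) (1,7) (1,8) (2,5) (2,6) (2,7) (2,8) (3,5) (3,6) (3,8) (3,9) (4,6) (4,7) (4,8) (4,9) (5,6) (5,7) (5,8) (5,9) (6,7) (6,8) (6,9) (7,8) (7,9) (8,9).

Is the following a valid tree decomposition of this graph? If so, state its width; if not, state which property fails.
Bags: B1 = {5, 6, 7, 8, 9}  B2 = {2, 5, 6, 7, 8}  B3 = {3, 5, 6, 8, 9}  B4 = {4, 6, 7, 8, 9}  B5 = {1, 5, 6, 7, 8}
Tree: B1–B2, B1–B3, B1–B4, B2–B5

Yes; width 4.

Checking the three conditions: (i) the bags cover all of {1, 2, 3, 4, 5, 6, 7, 8, 9}; (ii) for each edge, some bag contains both endpoints; (iii) the bags containing any fixed vertex form a subtree. All hold, so the decomposition is valid with width 5 − 1 = 4.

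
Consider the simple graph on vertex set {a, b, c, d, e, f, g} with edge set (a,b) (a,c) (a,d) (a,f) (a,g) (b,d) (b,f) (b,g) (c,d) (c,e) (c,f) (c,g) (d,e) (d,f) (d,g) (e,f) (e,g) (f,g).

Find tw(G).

4

A width-4 tree decomposition is:
Bags: B1 = {a, c, d, f, g}  B2 = {a, b, d, f, g}  B3 = {c, d, e, f, g}
Tree: B1–B2, B1–B3
The largest bag has 5 vertices, giving width 4; this decomposition certifies tw(G) ≤ 4. Conversely, {c, d, e, f, g} is a clique of size 5, and the vertices of any clique must share a bag in every tree decomposition; so some bag has ≥ 5 vertices and tw(G) ≥ 4. The upper and lower bounds meet at 4, so that is the treewidth.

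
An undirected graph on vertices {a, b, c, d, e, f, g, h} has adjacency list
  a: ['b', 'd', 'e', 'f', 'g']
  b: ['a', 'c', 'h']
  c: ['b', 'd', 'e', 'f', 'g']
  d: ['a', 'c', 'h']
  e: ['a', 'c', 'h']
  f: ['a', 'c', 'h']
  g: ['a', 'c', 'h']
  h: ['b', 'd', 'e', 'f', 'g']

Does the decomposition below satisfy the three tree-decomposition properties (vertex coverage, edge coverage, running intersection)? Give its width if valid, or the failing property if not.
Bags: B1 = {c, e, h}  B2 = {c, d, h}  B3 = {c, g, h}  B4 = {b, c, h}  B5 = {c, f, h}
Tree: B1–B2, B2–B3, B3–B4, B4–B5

A tree decomposition must satisfy three properties: every vertex lies in some bag; for every edge, both endpoints lie together in some bag; and for every vertex, the bags containing it form a connected subtree. Here vertex a appears in no bag, so the decomposition is invalid.

No — vertex a appears in no bag.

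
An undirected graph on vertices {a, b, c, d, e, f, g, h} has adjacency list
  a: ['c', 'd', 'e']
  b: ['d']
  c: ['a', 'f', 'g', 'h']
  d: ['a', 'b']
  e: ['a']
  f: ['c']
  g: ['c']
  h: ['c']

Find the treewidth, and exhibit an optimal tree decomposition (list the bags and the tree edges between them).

Treewidth 1.
One such decomposition:
Bags: B1 = {a, c}  B2 = {a, d}  B3 = {b, d}  B4 = {a, e}  B5 = {c, h}  B6 = {c, g}  B7 = {c, f}
Tree: B1–B2, B2–B3, B2–B4, B1–B5, B5–B6, B5–B7

Every bag has size at most 2, so the width is 2 − 1 = 1 and tw(G) ≤ 1. Any graph with an edge has treewidth ≥ 1, and G has the edge c–a. Hence tw(G) = 1 exactly.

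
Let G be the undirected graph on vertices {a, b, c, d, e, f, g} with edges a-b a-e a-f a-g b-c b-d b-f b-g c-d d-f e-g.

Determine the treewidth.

2

A width-2 tree decomposition is:
Bags: B1 = {b, d, f}  B2 = {a, b, f}  B3 = {a, b, g}  B4 = {a, e, g}  B5 = {b, c, d}
Tree: B1–B2, B2–B3, B3–B4, B1–B5
The largest bag has 3 vertices, giving width 2; this decomposition certifies tw(G) ≤ 2. For the lower bound, the 3 vertices {a, e, g} are pairwise adjacent, and any tree decomposition puts a clique entirely inside one bag — forcing width ≥ 2. The upper and lower bounds meet at 2, so that is the treewidth.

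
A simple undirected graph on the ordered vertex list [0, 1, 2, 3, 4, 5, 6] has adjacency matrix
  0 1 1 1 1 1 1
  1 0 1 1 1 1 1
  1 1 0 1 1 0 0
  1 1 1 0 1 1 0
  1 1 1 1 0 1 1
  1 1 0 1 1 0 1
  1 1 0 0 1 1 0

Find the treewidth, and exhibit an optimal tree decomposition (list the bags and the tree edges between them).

Treewidth 4.
Bags: B1 = {0, 1, 3, 4, 5}  B2 = {0, 1, 4, 5, 6}  B3 = {0, 1, 2, 3, 4}
Tree: B1–B2, B1–B3

Every bag has size at most 5, so the width is 5 − 1 = 4 and tw(G) ≤ 4. On the other hand G contains the 5-clique {0, 1, 2, 3, 4}. A clique must lie in a single bag of any decomposition, so no decomposition can have width below 4. Hence tw(G) = 4 exactly.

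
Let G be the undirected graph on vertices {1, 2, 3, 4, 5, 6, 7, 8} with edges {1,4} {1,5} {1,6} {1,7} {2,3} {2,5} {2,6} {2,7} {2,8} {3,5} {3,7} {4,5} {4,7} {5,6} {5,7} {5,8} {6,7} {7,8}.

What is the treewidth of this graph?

A width-3 tree decomposition is:
Bags: B1 = {2, 5, 6, 7}  B2 = {1, 5, 6, 7}  B3 = {1, 4, 5, 7}  B4 = {2, 5, 7, 8}  B5 = {2, 3, 5, 7}
Tree: B1–B2, B2–B3, B1–B4, B4–B5
Every bag has size at most 4, so the width is 4 − 1 = 3 and tw(G) ≤ 3. On the other hand G contains the 4-clique {1, 4, 5, 7}. A clique must lie in a single bag of any decomposition, so no decomposition can have width below 3. Therefore the treewidth is 3.

3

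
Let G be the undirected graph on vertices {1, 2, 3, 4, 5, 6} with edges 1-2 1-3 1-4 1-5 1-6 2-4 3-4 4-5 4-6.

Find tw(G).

2

A width-2 tree decomposition is:
Bags: B1 = {1, 4, 5}  B2 = {1, 4, 6}  B3 = {1, 2, 4}  B4 = {1, 3, 4}
Tree: B1–B2, B2–B3, B3–B4
Every bag has size at most 3, so the width is 3 − 1 = 2 and tw(G) ≤ 2. On the other hand G contains the 3-clique {1, 2, 4}. A clique must lie in a single bag of any decomposition, so no decomposition can have width below 2. Therefore the treewidth is 2.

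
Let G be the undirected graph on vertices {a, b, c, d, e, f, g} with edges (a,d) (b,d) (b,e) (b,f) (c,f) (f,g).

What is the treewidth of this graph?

1

A width-1 tree decomposition is:
Bags: B1 = {b, d}  B2 = {b, f}  B3 = {f, g}  B4 = {c, f}  B5 = {a, d}  B6 = {b, e}
Tree: B1–B2, B2–B3, B2–B4, B1–B5, B2–B6
Each bag holds 2 vertices, so the decomposition has width 1, which upper-bounds the treewidth. Any graph with an edge has treewidth ≥ 1, and G has the edge d–b. The upper and lower bounds meet at 1, so that is the treewidth.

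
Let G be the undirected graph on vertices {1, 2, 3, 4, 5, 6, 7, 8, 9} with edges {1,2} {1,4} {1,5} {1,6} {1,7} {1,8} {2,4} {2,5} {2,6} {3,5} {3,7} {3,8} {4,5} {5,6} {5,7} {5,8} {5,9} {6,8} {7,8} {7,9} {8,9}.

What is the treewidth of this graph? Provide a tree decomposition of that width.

Every bag has size at most 4, so the width is 4 − 1 = 3 and tw(G) ≤ 3. On the other hand G contains the 4-clique {1, 5, 6, 8}. A clique must lie in a single bag of any decomposition, so no decomposition can have width below 3. The upper and lower bounds meet at 3, so that is the treewidth.

Treewidth 3.
One optimal decomposition is:
Bags: B1 = {1, 5, 6, 8}  B2 = {1, 5, 7, 8}  B3 = {3, 5, 7, 8}  B4 = {5, 7, 8, 9}  B5 = {1, 2, 5, 6}  B6 = {1, 2, 4, 5}
Tree: B1–B2, B2–B3, B3–B4, B1–B5, B5–B6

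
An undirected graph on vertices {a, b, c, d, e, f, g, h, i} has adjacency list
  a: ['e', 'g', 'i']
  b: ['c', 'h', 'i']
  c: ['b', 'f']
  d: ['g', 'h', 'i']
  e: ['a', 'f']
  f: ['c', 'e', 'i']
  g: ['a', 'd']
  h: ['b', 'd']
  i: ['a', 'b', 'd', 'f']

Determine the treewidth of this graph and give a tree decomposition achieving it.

Each bag holds 4 vertices, so the decomposition has width 3, which upper-bounds the treewidth. For the lower bound: the 4 vertex sets {c,e,f}, {b}, {i}, {a,d,g,h} are disjoint, each induces a connected subgraph, and every pair is joined by at least one edge of G. Contracting each set to a single vertex therefore yields K_{4} as a minor, and since treewidth is minor-monotone, tw(G) ≥ tw(K_{4}) = 3. Therefore the treewidth is 3.

Treewidth 3.
Bags: B1 = {b, c, e, f}  B2 = {b, e, f, i}  B3 = {a, b, e, i}  B4 = {a, b, h, i}  B5 = {a, d, h, i}  B6 = {a, d, g, h}
Tree: B1–B2, B2–B3, B3–B4, B4–B5, B5–B6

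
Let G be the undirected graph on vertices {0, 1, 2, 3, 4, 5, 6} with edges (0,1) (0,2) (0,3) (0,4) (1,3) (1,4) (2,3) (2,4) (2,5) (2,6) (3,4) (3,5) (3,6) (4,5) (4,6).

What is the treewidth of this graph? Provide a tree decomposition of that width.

Each bag holds 4 vertices, so the decomposition has width 3, which upper-bounds the treewidth. For the lower bound, the 4 vertices {0, 1, 3, 4} are pairwise adjacent, and any tree decomposition puts a clique entirely inside one bag — forcing width ≥ 3. The upper and lower bounds meet at 3, so that is the treewidth.

Treewidth 3.
One such decomposition:
Bags: B1 = {2, 3, 4, 5}  B2 = {0, 2, 3, 4}  B3 = {2, 3, 4, 6}  B4 = {0, 1, 3, 4}
Tree: B1–B2, B1–B3, B2–B4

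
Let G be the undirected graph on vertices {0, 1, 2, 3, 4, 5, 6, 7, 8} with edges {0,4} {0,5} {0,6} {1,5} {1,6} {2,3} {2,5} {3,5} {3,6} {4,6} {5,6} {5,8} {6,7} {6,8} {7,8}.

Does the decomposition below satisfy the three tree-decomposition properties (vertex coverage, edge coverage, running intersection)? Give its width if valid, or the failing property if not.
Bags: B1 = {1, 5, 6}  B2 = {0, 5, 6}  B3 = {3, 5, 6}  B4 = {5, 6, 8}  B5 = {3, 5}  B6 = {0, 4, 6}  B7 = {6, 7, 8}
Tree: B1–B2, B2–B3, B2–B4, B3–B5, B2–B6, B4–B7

No — vertex 2 appears in no bag.

A tree decomposition must satisfy three properties: every vertex lies in some bag; for every edge, both endpoints lie together in some bag; and for every vertex, the bags containing it form a connected subtree. Here vertex 2 appears in no bag, so the decomposition is invalid.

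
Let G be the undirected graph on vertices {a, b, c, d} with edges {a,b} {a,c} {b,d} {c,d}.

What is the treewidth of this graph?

A width-2 tree decomposition is:
Bags: B1 = {b, c, d}  B2 = {a, b, c}
Tree: B1–B2
Each bag holds 3 vertices, so the decomposition has width 2, which upper-bounds the treewidth. Since c–d–b–a–c is a cycle in G, G is not acyclic. Forests are exactly the graphs of treewidth ≤ 1, so tw(G) ≥ 2. The upper and lower bounds meet at 2, so that is the treewidth.

2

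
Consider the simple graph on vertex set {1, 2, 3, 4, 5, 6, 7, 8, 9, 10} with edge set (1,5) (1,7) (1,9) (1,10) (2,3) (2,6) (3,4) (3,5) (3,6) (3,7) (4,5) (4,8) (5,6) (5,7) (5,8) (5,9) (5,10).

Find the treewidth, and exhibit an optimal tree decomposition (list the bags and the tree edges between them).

The largest bag has 3 vertices, giving width 2; this decomposition certifies tw(G) ≤ 2. On the other hand G contains the 3-clique {2, 3, 6}. A clique must lie in a single bag of any decomposition, so no decomposition can have width below 2. Hence tw(G) = 2 exactly.

Treewidth 2.
One optimal decomposition is:
Bags: B1 = {1, 5, 7}  B2 = {3, 5, 7}  B3 = {3, 4, 5}  B4 = {3, 5, 6}  B5 = {1, 5, 10}  B6 = {1, 5, 9}  B7 = {2, 3, 6}  B8 = {4, 5, 8}
Tree: B1–B2, B2–B3, B3–B4, B1–B5, B1–B6, B4–B7, B3–B8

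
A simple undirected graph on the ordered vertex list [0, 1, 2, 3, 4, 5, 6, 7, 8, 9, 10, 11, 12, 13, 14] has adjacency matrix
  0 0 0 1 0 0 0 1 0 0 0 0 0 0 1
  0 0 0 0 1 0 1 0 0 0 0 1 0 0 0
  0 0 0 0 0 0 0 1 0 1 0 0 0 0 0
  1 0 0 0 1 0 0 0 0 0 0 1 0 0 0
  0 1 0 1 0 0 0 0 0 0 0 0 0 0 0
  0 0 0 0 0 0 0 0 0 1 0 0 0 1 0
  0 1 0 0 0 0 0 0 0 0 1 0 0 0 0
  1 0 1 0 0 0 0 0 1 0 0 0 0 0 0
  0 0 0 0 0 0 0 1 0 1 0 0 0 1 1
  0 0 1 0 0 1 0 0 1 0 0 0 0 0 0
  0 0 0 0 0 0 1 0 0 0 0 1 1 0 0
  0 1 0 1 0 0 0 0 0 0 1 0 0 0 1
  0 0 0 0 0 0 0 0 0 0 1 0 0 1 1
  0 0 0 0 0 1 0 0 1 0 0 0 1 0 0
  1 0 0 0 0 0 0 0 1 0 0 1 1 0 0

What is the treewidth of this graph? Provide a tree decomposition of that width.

Each bag holds 4 vertices, so the decomposition has width 3, which upper-bounds the treewidth. For the lower bound: the 4 vertex sets {1,4,6}, {3}, {11}, {0,10,12,14} are disjoint, each induces a connected subgraph, and every pair is joined by at least one edge of G. Contracting each set to a single vertex therefore yields K_{4} as a minor, and since treewidth is minor-monotone, tw(G) ≥ tw(K_{4}) = 3. The upper and lower bounds meet at 3, so that is the treewidth.

Treewidth 3.
Bags: B1 = {1, 3, 4, 6}  B2 = {1, 3, 6, 11}  B3 = {3, 6, 10, 11}  B4 = {0, 3, 10, 11}  B5 = {0, 10, 11, 14}  B6 = {0, 10, 12, 14}  B7 = {0, 7, 12, 14}  B8 = {7, 8, 12, 14}  B9 = {7, 8, 12, 13}  B10 = {2, 7, 8, 13}  B11 = {2, 8, 9, 13}  B12 = {2, 5, 9, 13}
Tree: B1–B2, B2–B3, B3–B4, B4–B5, B5–B6, B6–B7, B7–B8, B8–B9, B9–B10, B10–B11, B11–B12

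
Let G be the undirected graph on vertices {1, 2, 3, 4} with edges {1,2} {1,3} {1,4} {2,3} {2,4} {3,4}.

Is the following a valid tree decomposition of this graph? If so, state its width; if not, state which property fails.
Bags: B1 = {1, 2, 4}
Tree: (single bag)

A tree decomposition must satisfy three properties: every vertex lies in some bag; for every edge, both endpoints lie together in some bag; and for every vertex, the bags containing it form a connected subtree. Here vertex 3 appears in no bag, so the decomposition is invalid.

No — vertex 3 appears in no bag.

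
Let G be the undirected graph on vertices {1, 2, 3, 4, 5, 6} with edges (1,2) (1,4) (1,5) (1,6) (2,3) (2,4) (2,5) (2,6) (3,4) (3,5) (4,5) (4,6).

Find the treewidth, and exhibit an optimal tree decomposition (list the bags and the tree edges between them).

Every bag has size at most 4, so the width is 4 − 1 = 3 and tw(G) ≤ 3. Conversely, {1, 2, 4, 5} is a clique of size 4, and the vertices of any clique must share a bag in every tree decomposition; so some bag has ≥ 4 vertices and tw(G) ≥ 3. Therefore the treewidth is 3.

Treewidth 3.
One such decomposition:
Bags: B1 = {1, 2, 4, 5}  B2 = {2, 3, 4, 5}  B3 = {1, 2, 4, 6}
Tree: B1–B2, B1–B3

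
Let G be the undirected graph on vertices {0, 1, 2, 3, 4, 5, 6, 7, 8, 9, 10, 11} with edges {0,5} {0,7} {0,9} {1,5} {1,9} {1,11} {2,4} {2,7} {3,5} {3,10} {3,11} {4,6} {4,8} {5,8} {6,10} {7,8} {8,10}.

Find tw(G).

3

A width-3 tree decomposition is:
Bags: B1 = {0, 1, 9, 11}  B2 = {0, 1, 5, 11}  B3 = {0, 3, 5, 11}  B4 = {0, 3, 5, 7}  B5 = {3, 5, 7, 8}  B6 = {3, 7, 8, 10}  B7 = {2, 7, 8, 10}  B8 = {2, 4, 8, 10}  B9 = {2, 4, 6, 10}
Tree: B1–B2, B2–B3, B3–B4, B4–B5, B5–B6, B6–B7, B7–B8, B8–B9
Every bag has size at most 4, so the width is 4 − 1 = 3 and tw(G) ≤ 3. For the lower bound: the 4 vertex sets {1,9,11}, {0}, {5}, {3,7,8,10} are disjoint, each induces a connected subgraph, and every pair is joined by at least one edge of G. Contracting each set to a single vertex therefore yields K_{4} as a minor, and since treewidth is minor-monotone, tw(G) ≥ tw(K_{4}) = 3. Hence tw(G) = 3 exactly.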